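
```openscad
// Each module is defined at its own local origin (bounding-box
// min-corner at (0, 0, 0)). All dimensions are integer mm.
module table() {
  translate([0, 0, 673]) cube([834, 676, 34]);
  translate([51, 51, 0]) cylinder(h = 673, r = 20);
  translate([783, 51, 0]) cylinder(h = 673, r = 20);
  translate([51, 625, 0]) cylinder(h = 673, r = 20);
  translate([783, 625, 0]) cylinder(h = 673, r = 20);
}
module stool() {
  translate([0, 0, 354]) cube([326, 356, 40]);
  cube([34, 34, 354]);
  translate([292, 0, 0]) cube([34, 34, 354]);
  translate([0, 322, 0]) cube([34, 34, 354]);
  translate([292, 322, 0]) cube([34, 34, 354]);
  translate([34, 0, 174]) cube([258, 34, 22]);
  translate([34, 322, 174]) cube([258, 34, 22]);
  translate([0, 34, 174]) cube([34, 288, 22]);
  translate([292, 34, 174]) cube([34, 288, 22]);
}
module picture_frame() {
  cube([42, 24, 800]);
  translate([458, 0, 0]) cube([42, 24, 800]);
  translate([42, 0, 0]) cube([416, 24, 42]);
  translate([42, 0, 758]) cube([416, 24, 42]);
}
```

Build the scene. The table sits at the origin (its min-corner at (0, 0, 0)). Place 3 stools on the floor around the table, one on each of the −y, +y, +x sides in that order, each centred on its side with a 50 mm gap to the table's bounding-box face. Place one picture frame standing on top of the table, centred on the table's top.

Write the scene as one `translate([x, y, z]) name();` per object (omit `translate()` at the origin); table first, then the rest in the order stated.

table();
translate([254, -406, 0]) stool();
translate([254, 726, 0]) stool();
translate([884, 160, 0]) stool();
translate([167, 326, 707]) picture_frame();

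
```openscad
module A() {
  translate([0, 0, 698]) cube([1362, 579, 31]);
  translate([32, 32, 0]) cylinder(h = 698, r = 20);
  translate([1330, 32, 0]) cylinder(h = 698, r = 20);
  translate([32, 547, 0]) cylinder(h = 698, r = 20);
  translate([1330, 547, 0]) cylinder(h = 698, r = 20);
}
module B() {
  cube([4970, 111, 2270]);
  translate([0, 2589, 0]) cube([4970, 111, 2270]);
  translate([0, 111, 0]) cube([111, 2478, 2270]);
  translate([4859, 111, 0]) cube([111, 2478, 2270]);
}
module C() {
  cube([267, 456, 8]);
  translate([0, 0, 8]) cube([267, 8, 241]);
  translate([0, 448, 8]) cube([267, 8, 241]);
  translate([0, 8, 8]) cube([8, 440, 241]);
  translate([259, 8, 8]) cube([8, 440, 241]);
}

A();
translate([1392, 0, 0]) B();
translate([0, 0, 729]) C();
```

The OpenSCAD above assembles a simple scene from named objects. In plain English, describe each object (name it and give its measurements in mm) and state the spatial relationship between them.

A is a rectangular dining table. The top is 1362×579×31 mm with its upper surface at z = 729 mm. It stands on four round legs of 40 mm diameter, each leg's bounding box inset 12 mm from the nearest pair of top edges, running from the floor to the underside of the top.

B is a box-shaped house frame (walls only): outside footprint 4970×2700 mm, wall height 2270 mm, wall thickness 111 mm. The two y-facing walls run the full x-width; the two x-facing walls fit between the inner faces of the y-facing walls.

C is an open-topped rectangular box: outside dimensions 267×456×249 mm, with a uniform wall and base thickness of 8 mm. The base is a full 267×456 slab on the floor; four walls sit on top of the base. The front and back walls (the −y and +y sides) span the full width; the two side walls fit between them.

The house frame is on the floor beside the table on its +x side. The open box is on top of the table.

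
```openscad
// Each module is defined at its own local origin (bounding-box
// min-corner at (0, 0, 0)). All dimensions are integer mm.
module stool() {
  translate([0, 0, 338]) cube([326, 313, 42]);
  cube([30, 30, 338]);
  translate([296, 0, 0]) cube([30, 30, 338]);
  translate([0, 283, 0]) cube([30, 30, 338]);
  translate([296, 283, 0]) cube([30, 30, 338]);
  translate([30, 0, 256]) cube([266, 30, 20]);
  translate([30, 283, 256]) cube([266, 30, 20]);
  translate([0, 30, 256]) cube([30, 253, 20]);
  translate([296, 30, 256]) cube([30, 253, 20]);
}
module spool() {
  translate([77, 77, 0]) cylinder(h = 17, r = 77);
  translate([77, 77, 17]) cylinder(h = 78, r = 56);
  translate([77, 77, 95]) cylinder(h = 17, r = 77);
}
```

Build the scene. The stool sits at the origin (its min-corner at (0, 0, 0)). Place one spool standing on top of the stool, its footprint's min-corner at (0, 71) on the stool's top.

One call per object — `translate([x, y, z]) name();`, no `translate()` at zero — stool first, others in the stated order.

stool();
translate([0, 71, 380]) spool();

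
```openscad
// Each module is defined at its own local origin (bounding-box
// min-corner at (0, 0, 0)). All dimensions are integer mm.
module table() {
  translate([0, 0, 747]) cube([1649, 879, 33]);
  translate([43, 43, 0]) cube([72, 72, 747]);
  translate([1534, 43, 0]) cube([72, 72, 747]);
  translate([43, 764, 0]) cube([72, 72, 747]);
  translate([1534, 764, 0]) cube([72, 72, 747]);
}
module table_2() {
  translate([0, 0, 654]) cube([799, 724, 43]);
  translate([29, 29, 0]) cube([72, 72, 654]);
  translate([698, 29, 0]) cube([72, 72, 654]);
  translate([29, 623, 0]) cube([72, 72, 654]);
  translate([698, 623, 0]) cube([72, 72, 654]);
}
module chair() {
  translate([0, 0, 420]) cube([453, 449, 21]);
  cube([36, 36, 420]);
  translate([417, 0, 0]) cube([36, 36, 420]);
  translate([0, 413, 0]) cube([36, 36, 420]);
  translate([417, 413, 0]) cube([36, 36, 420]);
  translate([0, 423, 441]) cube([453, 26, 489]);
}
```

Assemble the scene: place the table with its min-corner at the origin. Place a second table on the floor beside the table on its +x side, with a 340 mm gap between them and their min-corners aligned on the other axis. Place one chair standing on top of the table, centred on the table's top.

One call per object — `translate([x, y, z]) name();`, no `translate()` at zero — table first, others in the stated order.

table();
translate([1989, 0, 0]) table_2();
translate([598, 215, 780]) chair();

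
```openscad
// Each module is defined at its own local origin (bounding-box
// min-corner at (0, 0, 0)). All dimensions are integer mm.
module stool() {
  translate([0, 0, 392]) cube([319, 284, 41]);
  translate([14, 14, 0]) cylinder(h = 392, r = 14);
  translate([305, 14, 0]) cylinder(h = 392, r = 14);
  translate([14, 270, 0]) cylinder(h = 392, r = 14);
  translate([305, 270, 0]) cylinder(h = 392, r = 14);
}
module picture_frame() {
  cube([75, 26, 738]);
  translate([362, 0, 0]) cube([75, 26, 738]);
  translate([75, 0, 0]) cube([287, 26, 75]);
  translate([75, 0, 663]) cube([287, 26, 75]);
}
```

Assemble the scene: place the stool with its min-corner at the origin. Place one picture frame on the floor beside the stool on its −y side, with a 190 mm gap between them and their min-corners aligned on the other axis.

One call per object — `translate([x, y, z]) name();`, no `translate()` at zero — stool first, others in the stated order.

stool();
translate([0, -216, 0]) picture_frame();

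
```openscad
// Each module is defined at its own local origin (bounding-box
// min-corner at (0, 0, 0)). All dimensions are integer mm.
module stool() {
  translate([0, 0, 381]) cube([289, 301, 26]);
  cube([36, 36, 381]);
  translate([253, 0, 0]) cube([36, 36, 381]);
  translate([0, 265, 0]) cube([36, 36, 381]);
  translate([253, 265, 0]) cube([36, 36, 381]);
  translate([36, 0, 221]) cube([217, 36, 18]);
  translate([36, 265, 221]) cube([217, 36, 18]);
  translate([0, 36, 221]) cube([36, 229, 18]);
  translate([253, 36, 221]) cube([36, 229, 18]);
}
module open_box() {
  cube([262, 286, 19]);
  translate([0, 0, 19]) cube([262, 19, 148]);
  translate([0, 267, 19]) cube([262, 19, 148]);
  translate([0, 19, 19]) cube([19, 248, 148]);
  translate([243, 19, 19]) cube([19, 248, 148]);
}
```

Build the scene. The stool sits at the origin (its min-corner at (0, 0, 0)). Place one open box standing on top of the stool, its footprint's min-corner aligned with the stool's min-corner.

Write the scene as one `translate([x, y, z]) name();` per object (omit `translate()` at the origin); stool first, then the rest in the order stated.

stool();
translate([0, 0, 407]) open_box();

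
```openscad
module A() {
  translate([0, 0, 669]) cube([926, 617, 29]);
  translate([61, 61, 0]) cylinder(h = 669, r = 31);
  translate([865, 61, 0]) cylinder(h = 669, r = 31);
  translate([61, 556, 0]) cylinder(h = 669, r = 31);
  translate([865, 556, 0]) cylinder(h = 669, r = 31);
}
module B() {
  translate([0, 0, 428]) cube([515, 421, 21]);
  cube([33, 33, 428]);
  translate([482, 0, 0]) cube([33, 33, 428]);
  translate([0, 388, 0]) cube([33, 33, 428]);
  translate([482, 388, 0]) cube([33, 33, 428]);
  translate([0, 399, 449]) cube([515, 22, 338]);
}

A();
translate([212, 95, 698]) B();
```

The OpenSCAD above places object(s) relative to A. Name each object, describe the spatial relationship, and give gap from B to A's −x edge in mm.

A is a table. B is a chair. The chair is on top of the table. The gap from the chair to the table's −x edge is 212 mm.

The chair's min-x is at 212; the table's min-x is 0; gap = 212 mm.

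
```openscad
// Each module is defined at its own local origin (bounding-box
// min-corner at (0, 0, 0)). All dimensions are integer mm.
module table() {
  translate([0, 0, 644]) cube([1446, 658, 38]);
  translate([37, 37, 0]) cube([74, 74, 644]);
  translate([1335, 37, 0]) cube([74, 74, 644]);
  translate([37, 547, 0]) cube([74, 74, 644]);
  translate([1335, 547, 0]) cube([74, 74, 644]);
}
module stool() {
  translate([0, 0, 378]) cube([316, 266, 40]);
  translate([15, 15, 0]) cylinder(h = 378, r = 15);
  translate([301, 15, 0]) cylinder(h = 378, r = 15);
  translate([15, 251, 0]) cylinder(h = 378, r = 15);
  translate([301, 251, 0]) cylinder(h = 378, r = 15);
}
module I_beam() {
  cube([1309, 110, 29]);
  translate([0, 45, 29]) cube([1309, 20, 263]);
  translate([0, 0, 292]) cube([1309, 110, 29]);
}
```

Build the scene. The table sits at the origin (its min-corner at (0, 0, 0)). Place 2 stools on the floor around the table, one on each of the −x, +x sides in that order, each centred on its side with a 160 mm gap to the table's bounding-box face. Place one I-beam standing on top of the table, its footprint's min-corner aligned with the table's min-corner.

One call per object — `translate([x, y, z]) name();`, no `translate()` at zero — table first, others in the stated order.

table();
translate([-476, 196, 0]) stool();
translate([1606, 196, 0]) stool();
translate([0, 0, 682]) I_beam();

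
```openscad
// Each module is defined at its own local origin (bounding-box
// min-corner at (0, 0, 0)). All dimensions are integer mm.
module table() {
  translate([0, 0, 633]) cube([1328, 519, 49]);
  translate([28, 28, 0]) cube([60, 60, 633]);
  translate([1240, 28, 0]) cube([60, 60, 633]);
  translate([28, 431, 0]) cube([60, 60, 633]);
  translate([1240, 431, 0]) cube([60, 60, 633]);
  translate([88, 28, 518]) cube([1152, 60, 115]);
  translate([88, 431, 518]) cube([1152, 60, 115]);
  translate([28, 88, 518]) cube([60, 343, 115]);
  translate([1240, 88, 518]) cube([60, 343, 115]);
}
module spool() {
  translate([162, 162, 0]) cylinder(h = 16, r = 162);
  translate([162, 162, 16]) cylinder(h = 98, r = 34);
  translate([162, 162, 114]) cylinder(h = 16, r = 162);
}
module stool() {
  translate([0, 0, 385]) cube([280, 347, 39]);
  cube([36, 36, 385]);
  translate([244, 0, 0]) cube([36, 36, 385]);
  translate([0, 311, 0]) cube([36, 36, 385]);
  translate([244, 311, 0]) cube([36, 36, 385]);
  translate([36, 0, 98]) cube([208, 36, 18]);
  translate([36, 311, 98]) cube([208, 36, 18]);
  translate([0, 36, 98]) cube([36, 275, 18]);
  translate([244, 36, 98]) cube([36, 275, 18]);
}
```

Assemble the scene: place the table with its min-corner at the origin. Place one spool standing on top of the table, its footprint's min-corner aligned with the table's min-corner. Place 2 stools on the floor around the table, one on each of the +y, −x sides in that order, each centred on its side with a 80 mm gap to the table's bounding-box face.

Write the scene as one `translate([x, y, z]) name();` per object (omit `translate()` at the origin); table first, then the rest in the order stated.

table();
translate([0, 0, 682]) spool();
translate([524, 599, 0]) stool();
translate([-360, 86, 0]) stool();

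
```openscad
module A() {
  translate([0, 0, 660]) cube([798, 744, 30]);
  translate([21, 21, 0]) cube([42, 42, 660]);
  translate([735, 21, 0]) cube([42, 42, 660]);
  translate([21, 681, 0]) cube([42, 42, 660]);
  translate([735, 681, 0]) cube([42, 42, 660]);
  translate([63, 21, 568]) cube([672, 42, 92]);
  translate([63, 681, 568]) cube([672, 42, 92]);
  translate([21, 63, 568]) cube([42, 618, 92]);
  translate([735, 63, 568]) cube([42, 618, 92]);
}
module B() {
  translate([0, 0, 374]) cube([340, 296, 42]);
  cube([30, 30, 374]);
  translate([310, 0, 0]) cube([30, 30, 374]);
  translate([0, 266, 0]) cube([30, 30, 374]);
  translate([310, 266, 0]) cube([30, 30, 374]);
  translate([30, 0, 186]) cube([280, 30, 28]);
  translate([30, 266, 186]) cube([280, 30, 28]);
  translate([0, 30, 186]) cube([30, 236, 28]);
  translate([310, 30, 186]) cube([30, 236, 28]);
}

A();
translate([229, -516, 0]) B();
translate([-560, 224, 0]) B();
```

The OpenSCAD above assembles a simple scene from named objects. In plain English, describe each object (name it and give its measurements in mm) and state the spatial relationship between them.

A is a table: top 798 mm (x) × 744 mm (y), 30 mm thick, upper face at z = 690 mm, on four 42×42 mm square legs, each inset 21 mm from the nearest pair of top edges, running from z = 0 to the bottom of the top. Four apron rails, 42 mm thick and 92 mm tall, run between adjacent legs with their top edges flush with the underside of the top and their outer faces flush with the legs' outer faces.

B is a four-legged stool. The seat is a 340×296×42 mm slab whose top surface is at z = 416 mm; four square legs, each 30×30 mm in cross-section, run from the floor (z = 0) to the underside of the seat, each flush with a corner of the seat. Four stretchers, 30 mm wide and 28 mm tall, connect adjacent legs with their undersides at z = 186 mm, each running between the inner faces of the legs it joins and aligned with the legs' outer faces on the other axis.

Two stools sit around the table at the −y, −x sides.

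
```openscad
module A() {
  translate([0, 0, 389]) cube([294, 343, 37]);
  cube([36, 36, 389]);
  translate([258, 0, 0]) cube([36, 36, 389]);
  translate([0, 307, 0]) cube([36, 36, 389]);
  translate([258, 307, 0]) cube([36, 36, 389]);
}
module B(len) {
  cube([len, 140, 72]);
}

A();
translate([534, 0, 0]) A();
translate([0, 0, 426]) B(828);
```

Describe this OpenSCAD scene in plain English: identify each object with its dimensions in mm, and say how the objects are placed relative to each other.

A is a simple wooden stool: a rectangular seat 294 mm (x) by 343 mm (y), 37 mm thick, top face at z = 426 mm, on four square legs, each 36×36 mm in cross-section. The legs rest on z = 0, each flush with a corner of the seat.

B is a rectangular beam 828 mm long (x), 140 mm deep (y), 72 mm thick (z).

The beam spans the tops of two stools placed 240 mm apart, resting at z = 426 mm.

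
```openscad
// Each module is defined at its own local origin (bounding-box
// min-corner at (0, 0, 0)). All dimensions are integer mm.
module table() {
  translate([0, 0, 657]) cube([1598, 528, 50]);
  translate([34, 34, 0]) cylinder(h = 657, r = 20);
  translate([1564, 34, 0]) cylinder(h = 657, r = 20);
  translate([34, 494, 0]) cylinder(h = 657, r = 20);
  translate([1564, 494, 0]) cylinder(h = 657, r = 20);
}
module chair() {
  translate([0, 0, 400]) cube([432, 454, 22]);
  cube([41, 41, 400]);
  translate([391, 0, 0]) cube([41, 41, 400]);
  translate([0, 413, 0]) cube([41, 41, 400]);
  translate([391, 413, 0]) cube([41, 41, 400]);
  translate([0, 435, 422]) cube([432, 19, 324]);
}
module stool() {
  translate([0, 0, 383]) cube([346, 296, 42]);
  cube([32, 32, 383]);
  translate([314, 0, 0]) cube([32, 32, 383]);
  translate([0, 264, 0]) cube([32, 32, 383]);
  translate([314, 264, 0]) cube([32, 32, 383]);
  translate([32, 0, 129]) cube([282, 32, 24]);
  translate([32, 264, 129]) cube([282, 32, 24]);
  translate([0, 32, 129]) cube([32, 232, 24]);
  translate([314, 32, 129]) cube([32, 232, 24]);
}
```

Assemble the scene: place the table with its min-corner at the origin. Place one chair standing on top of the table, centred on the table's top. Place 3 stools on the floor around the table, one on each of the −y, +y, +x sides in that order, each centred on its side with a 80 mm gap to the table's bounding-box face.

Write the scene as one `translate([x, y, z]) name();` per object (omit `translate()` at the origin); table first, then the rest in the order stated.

table();
translate([583, 37, 707]) chair();
translate([626, -376, 0]) stool();
translate([626, 608, 0]) stool();
translate([1678, 116, 0]) stool();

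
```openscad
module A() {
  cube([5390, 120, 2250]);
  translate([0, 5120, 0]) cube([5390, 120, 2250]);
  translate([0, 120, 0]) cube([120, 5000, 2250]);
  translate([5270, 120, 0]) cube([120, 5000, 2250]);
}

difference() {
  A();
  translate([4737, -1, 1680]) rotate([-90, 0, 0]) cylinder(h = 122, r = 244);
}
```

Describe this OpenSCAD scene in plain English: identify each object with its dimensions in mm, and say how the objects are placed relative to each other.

A is a box-shaped house frame (walls only): outside footprint 5390×5240 mm, wall height 2250 mm, wall thickness 120 mm. The two y-facing walls run the full x-width; the two x-facing walls fit between the inner faces of the y-facing walls.

The house frame has a circular hole of radius 244 mm through its front wall, centred at (x = 4737, z = 1680).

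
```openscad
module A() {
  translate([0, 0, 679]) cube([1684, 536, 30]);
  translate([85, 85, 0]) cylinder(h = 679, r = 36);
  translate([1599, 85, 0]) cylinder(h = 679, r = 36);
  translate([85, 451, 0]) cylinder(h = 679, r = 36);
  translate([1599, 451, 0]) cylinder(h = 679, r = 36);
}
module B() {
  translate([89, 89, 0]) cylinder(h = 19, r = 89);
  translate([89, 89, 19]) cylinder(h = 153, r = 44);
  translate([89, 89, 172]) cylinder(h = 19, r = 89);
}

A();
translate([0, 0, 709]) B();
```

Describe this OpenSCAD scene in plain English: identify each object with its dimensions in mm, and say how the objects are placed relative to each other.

A is a table with a 1684×536 mm rectangular top, 30 mm thick, top surface at z = 709 mm, supported by four round legs of 72 mm diameter, each leg's bounding box inset 49 mm from the nearest pair of top edges, running from the floor.

B is a spool: two coaxial disc flanges of radius 89 mm and thickness 19 mm, joined by a core cylinder of radius 44 mm and height 153 mm. The lower flange rests on z = 0 and the three cylinders share a vertical axis.

The spool is on top of the table.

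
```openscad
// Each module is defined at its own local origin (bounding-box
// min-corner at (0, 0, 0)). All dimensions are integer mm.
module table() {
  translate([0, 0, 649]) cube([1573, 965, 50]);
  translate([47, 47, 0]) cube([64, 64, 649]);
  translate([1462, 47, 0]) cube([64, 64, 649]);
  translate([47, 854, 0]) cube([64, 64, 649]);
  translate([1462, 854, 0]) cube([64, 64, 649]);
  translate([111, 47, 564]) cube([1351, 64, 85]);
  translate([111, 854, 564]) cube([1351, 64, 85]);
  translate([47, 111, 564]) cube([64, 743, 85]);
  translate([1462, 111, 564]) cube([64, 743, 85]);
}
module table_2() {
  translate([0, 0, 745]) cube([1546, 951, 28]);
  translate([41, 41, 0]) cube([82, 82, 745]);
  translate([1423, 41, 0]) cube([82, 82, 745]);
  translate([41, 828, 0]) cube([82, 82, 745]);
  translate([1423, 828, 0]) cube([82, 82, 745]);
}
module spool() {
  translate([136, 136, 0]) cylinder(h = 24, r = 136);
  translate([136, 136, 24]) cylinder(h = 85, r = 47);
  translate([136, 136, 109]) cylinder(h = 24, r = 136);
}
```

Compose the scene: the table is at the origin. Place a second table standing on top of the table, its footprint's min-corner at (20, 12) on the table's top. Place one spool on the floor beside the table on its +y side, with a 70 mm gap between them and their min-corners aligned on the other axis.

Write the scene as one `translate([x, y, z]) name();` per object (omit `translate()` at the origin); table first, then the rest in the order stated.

table();
translate([20, 12, 699]) table_2();
translate([0, 1035, 0]) spool();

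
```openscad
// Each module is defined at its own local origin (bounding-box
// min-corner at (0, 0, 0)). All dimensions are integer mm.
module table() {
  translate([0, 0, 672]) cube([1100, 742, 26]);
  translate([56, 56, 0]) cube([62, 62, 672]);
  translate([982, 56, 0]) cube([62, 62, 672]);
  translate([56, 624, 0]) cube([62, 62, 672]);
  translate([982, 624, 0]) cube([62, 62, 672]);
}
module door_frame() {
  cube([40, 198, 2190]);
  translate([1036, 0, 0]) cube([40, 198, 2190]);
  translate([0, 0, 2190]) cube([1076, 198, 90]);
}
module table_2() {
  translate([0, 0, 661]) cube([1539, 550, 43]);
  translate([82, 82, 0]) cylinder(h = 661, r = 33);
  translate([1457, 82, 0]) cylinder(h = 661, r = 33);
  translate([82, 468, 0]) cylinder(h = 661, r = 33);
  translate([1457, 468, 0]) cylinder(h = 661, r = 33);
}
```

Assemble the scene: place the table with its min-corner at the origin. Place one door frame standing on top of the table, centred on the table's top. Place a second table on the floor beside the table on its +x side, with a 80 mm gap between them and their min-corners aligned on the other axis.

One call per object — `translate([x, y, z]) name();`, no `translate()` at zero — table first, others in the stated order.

table();
translate([12, 272, 698]) door_frame();
translate([1180, 0, 0]) table_2();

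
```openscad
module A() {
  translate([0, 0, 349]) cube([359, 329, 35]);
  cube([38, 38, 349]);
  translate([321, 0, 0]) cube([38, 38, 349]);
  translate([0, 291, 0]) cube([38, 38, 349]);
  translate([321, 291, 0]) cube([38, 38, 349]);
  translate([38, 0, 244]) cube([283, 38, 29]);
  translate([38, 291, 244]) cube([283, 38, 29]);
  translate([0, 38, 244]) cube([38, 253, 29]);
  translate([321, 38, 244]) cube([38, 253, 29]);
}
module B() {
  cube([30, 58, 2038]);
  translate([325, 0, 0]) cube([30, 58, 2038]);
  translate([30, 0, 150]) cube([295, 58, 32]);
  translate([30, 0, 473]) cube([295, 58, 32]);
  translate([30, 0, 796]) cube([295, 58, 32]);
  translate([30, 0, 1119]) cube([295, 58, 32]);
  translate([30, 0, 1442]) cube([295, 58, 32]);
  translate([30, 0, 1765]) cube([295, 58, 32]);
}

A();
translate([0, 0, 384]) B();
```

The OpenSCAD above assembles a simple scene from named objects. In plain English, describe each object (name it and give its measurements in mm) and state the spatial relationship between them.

A is a four-legged stool. The seat is a 359×329×35 mm slab whose top surface is at z = 384 mm; four square legs, each 38×38 mm in cross-section, run from the floor (z = 0) to the underside of the seat, each flush with a corner of the seat. Four stretchers, 38 mm wide and 29 mm tall, connect adjacent legs with their undersides at z = 244 mm, each running between the inner faces of the legs it joins and aligned with the legs' outer faces on the other axis.

B is a wooden ladder with two side rails of 30×58 mm section and 2038 mm height, set 355 mm apart overall. Between them run 6 rectangular rungs (58 mm deep, 32 mm thick), front faces flush with the rails' −y face. The bottom of the first rung is 150 mm above the floor and each subsequent rung is 323 mm higher than the one below.

The ladder is on top of the stool.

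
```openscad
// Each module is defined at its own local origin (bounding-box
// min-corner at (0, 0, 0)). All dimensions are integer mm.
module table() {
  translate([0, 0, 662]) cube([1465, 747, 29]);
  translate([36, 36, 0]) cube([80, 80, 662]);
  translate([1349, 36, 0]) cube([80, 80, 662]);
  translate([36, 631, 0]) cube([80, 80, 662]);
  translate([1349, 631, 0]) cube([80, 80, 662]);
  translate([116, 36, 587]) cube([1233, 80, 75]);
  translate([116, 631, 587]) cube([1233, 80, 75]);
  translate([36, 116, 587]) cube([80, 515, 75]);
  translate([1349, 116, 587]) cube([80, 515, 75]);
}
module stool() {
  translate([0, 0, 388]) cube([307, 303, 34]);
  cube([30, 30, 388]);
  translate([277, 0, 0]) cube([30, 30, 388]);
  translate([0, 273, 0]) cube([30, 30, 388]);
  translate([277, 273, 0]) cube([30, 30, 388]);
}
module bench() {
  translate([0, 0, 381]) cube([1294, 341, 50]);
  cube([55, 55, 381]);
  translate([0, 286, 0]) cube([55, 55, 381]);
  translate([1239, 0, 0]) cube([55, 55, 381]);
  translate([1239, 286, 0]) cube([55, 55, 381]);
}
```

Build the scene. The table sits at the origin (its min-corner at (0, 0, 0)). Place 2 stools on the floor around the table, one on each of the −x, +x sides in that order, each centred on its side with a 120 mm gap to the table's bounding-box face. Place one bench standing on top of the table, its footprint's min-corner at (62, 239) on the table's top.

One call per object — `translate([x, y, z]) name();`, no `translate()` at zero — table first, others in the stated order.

table();
translate([-427, 222, 0]) stool();
translate([1585, 222, 0]) stool();
translate([62, 239, 691]) bench();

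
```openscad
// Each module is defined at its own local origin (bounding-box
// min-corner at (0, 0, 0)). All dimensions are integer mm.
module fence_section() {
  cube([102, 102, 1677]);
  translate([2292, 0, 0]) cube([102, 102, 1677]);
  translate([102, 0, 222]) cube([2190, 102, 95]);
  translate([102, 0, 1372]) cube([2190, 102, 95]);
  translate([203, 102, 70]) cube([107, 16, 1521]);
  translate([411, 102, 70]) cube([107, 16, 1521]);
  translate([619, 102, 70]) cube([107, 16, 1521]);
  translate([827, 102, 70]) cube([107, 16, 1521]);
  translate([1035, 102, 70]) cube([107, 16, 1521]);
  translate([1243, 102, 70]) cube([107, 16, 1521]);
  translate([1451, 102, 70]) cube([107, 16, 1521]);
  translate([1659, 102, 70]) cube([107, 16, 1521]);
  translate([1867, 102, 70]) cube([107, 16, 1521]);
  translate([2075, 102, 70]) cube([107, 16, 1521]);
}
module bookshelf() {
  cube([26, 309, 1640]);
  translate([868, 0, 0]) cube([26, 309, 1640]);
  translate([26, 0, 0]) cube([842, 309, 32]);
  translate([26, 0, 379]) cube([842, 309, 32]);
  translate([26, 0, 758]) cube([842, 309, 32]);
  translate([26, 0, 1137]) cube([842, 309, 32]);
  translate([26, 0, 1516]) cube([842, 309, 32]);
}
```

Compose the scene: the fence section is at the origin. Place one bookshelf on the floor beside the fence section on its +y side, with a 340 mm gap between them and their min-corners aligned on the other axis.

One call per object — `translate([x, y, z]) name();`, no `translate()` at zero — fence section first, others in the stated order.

fence_section();
translate([0, 458, 0]) bookshelf();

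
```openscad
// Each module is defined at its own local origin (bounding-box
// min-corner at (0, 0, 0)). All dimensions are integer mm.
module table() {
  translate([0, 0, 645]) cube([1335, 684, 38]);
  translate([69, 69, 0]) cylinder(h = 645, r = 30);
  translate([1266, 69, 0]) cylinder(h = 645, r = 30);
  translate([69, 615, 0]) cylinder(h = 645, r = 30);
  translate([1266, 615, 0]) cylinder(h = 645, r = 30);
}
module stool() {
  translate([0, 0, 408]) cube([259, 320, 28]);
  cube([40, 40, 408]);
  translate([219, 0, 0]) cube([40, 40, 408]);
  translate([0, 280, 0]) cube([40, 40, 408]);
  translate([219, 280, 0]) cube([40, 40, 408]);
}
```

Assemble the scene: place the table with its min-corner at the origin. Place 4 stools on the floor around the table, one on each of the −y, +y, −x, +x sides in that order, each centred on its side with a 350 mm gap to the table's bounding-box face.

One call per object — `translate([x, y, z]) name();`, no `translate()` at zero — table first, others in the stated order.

table();
translate([538, -670, 0]) stool();
translate([538, 1034, 0]) stool();
translate([-609, 182, 0]) stool();
translate([1685, 182, 0]) stool();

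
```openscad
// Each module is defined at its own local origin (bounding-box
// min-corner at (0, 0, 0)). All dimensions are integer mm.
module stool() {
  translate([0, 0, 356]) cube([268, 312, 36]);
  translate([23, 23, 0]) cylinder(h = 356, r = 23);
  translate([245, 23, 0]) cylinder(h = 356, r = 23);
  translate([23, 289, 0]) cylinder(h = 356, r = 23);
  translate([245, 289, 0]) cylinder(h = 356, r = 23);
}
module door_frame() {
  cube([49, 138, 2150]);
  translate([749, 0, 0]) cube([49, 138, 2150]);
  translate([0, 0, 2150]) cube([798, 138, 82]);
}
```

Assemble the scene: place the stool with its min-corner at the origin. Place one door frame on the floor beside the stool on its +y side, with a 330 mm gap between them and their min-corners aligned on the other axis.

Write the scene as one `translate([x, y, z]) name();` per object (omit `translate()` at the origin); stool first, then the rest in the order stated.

stool();
translate([0, 642, 0]) door_frame();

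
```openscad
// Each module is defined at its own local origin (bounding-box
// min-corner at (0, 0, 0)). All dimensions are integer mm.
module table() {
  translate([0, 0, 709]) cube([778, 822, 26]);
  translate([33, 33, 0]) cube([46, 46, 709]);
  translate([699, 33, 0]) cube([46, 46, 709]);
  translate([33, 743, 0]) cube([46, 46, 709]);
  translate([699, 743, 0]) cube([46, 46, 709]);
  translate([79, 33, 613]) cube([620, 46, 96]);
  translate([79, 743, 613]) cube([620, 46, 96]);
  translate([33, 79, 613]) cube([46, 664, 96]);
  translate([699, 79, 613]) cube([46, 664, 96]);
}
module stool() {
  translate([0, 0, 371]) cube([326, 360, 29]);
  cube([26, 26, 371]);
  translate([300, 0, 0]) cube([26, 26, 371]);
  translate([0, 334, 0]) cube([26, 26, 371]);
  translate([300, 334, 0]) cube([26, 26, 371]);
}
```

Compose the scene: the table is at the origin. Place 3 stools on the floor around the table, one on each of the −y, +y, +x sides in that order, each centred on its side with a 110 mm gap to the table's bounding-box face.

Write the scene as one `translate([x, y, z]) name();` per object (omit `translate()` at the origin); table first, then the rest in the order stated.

table();
translate([226, -470, 0]) stool();
translate([226, 932, 0]) stool();
translate([888, 231, 0]) stool();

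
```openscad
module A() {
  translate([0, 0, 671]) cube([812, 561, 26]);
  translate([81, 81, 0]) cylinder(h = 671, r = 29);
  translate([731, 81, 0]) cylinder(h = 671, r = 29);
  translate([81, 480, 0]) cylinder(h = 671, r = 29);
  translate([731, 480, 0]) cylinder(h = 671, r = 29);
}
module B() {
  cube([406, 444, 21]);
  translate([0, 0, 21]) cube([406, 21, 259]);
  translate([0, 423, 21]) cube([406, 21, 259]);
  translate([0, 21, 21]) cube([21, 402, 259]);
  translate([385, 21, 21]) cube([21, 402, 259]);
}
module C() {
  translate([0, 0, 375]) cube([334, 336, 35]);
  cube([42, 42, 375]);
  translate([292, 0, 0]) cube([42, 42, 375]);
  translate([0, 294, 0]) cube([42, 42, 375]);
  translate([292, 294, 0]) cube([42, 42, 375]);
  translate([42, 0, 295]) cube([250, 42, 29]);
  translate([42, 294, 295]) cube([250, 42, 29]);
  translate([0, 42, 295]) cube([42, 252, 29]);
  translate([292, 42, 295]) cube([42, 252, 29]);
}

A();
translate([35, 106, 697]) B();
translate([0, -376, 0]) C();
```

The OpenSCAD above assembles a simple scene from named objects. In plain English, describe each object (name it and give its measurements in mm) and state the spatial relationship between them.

A is a table with a 812×561 mm rectangular top, 26 mm thick, top surface at z = 697 mm, supported by four round legs of 58 mm diameter, each leg's bounding box inset 52 mm from the nearest pair of top edges, running from the floor.

B is an open-topped rectangular box: outside dimensions 406×444×280 mm, with a uniform wall and base thickness of 21 mm. The base is a full 406×444 slab on the floor; four walls sit on top of the base. The front and back walls (the −y and +y sides) span the full width; the two side walls fit between them.

C is a four-legged stool. The seat is 334×336 mm, 35 mm thick, top at z = 410 mm. It stands on four square legs, each 42×42 mm in cross-section, from z = 0 to the seat underside, each flush with a corner of the seat. Four stretchers, 42 mm wide and 29 mm tall, connect adjacent legs with their undersides at z = 295 mm, each running between the inner faces of the legs it joins and aligned with the legs' outer faces on the other axis.

The open box is on top of the table. The stool is on the floor beside the table on its −y side.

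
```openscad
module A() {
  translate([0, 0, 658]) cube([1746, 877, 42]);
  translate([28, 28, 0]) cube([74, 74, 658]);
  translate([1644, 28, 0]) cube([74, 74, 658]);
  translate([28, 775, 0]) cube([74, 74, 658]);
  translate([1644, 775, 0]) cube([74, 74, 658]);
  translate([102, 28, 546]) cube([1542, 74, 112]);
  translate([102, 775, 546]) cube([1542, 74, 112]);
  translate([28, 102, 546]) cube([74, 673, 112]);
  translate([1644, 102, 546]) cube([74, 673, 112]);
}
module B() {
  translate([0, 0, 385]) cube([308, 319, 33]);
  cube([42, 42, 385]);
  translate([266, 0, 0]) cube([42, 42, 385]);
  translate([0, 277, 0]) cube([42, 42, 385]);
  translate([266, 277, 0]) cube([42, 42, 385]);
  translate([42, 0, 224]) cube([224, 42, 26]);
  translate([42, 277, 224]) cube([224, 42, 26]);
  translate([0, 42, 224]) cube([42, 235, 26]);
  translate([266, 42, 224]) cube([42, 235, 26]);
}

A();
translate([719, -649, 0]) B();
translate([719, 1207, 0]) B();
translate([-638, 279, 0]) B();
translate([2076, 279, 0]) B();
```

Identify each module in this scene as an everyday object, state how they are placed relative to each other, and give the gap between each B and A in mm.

A is a table. B is a stool. Four stools sit around the table at the −y, +y, −x, +x sides. The gap between each stool and the table is 330 mm.

Each stool's nearest face is 330 mm from the table's bounding box.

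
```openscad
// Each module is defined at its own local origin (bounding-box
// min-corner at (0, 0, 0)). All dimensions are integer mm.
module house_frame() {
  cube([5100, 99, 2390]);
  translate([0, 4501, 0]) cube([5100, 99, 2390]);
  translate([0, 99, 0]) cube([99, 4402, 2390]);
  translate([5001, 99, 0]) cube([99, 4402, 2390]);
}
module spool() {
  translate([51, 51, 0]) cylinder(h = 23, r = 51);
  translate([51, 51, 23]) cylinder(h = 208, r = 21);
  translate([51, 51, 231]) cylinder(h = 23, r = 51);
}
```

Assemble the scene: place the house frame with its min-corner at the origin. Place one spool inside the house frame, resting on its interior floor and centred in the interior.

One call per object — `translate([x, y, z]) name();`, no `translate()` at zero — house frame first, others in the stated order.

house_frame();
translate([2499, 2249, 0]) spool();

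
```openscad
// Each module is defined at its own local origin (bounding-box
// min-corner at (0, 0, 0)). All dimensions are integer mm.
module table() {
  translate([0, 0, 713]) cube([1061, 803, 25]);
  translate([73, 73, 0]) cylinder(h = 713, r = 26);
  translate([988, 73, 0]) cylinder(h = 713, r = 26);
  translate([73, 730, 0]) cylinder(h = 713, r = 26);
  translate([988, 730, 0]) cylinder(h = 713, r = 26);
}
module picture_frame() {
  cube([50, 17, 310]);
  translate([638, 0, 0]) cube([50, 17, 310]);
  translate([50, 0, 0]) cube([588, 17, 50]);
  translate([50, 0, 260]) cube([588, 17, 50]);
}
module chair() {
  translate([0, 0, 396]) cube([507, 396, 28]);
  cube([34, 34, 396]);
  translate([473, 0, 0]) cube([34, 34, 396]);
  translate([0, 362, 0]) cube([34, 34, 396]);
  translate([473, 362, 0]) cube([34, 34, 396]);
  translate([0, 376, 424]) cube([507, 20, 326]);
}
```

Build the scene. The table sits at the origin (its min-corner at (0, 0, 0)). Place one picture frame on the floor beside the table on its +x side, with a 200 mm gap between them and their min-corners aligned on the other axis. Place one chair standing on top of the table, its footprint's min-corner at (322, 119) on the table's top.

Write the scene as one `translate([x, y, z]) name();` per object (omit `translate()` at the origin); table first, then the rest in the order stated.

table();
translate([1261, 0, 0]) picture_frame();
translate([322, 119, 738]) chair();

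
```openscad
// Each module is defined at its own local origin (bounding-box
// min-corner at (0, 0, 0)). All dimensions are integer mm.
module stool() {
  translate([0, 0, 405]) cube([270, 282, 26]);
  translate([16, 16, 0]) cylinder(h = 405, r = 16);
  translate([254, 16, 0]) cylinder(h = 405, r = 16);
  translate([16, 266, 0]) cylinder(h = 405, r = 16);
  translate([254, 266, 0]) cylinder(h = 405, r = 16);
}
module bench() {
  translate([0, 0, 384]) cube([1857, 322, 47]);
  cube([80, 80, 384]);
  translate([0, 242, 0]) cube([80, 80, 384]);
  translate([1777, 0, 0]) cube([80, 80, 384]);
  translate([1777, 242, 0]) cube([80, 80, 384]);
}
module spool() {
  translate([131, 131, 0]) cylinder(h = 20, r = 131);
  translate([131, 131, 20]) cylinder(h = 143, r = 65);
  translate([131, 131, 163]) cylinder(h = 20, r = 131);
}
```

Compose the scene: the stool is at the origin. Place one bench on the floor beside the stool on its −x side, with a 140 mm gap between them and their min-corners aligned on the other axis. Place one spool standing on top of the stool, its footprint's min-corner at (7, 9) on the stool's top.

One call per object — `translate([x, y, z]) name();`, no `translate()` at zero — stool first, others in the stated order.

stool();
translate([-1997, 0, 0]) bench();
translate([7, 9, 431]) spool();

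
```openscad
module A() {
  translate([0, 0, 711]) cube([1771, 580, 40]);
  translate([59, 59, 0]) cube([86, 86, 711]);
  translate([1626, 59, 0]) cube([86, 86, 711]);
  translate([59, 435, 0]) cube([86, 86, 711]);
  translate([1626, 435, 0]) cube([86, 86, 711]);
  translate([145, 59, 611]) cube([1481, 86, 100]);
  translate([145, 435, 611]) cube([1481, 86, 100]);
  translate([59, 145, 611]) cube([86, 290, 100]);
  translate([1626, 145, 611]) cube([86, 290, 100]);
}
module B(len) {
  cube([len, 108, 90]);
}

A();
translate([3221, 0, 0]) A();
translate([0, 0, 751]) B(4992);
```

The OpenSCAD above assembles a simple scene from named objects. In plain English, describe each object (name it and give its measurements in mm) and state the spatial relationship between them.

A is a rectangular dining table. The top is 1771×580×40 mm with its upper surface at z = 751 mm. It stands on four 86×86 mm square legs, each inset 59 mm from the nearest pair of top edges, running from the floor to the underside of the top. Four apron rails, 86 mm thick and 100 mm tall, run between adjacent legs with their top edges flush with the underside of the top and their outer faces flush with the legs' outer faces.

B is a rectangular beam 4992 mm long (x), 108 mm deep (y), 90 mm thick (z).

The beam spans the tops of two tables placed 1450 mm apart, resting at z = 751 mm.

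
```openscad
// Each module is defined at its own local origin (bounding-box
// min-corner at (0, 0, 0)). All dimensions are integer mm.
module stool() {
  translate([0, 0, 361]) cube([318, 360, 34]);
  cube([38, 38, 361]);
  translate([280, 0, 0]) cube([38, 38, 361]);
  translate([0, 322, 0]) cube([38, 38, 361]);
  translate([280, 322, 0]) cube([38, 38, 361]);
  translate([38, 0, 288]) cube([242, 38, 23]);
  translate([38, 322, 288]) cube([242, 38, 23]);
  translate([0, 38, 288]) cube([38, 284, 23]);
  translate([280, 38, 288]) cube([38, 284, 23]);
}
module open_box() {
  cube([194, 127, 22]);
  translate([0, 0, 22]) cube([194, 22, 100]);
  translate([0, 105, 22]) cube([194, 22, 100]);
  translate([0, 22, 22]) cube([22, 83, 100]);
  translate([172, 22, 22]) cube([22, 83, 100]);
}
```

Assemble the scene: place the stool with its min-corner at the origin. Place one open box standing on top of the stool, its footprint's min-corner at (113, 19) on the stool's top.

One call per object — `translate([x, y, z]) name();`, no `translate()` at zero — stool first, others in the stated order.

stool();
translate([113, 19, 395]) open_box();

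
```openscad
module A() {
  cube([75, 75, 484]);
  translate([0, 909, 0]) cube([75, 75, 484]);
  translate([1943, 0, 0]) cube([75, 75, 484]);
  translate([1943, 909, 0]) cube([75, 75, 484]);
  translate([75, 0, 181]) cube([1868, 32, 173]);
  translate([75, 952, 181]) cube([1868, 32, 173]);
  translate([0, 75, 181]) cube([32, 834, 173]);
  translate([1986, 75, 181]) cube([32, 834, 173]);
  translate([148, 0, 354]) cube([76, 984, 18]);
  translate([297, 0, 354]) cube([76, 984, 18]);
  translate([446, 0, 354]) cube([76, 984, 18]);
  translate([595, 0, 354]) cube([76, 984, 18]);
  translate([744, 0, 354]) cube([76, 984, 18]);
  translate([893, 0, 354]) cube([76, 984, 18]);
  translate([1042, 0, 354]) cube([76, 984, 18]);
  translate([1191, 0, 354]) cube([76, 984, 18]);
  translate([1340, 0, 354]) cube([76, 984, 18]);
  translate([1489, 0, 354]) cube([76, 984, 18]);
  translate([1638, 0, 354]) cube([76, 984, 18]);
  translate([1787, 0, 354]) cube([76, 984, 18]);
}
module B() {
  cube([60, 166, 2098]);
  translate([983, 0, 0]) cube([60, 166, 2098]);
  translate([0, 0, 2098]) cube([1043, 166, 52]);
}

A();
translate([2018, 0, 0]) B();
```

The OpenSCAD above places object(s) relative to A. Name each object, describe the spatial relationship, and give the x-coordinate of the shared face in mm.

The bed frame's +x face and the door frame's −x face are both at x = 2018 mm.

A is a bed frame. B is a door frame. The door frame is against the bed frame's +x side, with their −y faces flush. The x-coordinate of the shared face is 2018 mm.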